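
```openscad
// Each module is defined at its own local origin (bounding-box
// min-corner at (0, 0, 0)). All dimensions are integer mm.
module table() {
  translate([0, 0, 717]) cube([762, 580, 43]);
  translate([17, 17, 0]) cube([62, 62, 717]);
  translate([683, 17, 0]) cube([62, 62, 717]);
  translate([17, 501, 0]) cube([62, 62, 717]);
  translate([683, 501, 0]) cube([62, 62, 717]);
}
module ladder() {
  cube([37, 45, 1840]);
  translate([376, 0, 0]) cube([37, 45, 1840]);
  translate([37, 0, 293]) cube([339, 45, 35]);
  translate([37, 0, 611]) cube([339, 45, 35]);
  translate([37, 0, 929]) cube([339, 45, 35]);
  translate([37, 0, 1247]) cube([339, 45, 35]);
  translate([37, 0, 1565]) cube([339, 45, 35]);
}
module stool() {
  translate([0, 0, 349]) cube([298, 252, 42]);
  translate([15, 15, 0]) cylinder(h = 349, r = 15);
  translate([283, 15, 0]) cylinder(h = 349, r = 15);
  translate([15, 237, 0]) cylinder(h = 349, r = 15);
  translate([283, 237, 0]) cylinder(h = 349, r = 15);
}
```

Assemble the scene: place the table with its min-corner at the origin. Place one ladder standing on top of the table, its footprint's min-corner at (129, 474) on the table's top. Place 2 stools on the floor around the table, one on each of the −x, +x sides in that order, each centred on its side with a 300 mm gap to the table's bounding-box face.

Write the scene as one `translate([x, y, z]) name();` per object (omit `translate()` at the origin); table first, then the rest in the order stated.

table();
translate([129, 474, 760]) ladder();
translate([-598, 164, 0]) stool();
translate([1062, 164, 0]) stool();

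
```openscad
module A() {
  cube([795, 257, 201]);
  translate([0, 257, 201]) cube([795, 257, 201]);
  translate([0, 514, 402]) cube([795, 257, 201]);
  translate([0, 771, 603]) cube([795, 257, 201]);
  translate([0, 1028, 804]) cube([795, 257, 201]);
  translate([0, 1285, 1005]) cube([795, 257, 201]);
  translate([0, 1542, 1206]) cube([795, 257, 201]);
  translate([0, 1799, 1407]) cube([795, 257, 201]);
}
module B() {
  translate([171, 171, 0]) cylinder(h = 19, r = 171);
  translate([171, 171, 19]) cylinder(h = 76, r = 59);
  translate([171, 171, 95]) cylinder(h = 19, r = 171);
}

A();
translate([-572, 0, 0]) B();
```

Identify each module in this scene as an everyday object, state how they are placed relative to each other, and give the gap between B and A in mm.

The spool's nearest face is 230 mm from the staircase's −x face.

A is a staircase. B is a spool. The spool is on the floor beside the staircase on its −x side. The gap between the spool and the staircase is 230 mm.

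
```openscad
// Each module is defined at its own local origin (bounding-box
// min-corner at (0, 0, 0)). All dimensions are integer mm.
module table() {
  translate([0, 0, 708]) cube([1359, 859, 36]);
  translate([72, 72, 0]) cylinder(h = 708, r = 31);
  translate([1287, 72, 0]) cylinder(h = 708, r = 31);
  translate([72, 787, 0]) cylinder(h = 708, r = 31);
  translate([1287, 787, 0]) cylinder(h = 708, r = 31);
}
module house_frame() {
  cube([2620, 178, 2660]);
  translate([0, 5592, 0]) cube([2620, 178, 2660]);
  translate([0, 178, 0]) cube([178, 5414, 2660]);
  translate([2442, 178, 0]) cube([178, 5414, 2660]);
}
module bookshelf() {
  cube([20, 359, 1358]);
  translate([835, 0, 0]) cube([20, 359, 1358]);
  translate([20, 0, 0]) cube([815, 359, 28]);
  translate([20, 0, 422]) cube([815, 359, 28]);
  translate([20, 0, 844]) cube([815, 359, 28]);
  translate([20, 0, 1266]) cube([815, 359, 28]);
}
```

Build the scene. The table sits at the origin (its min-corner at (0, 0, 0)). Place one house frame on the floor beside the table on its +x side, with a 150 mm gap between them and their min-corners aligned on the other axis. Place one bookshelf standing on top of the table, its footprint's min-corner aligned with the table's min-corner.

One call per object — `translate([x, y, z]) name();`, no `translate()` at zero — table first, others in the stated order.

table();
translate([1509, 0, 0]) house_frame();
translate([0, 0, 744]) bookshelf();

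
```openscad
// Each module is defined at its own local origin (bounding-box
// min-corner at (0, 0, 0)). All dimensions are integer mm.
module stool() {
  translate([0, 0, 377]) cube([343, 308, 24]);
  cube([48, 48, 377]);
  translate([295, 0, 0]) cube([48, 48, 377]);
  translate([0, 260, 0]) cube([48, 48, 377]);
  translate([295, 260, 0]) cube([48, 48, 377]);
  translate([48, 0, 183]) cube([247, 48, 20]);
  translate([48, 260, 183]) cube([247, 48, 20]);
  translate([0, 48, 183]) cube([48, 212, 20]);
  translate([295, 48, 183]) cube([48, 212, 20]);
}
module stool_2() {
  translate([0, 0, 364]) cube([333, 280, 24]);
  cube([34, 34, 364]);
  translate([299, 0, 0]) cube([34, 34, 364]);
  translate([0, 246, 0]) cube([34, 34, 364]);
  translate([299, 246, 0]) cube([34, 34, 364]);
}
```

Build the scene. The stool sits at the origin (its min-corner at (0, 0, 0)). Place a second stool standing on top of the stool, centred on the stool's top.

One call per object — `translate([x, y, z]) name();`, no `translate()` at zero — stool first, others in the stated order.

stool();
translate([5, 14, 401]) stool_2();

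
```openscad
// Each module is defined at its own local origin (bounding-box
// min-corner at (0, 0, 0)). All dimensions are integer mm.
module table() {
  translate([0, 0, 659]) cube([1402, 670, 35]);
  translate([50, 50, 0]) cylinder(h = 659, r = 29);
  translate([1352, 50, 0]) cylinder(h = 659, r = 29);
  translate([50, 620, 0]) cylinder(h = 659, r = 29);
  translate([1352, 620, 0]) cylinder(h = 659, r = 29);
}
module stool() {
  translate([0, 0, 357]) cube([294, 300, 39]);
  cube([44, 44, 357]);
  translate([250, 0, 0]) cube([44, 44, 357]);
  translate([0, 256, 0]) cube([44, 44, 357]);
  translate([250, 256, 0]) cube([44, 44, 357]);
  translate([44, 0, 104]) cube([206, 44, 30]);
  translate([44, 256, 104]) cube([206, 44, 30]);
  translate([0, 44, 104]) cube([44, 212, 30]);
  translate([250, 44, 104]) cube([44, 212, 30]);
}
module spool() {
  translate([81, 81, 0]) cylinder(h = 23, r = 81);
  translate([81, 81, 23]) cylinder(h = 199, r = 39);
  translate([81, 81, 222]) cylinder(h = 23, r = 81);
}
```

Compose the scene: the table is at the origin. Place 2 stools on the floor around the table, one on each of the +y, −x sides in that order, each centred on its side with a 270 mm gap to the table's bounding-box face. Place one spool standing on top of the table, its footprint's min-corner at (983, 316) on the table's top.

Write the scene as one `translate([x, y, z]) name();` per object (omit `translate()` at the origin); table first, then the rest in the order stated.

table();
translate([554, 940, 0]) stool();
translate([-564, 185, 0]) stool();
translate([983, 316, 694]) spool();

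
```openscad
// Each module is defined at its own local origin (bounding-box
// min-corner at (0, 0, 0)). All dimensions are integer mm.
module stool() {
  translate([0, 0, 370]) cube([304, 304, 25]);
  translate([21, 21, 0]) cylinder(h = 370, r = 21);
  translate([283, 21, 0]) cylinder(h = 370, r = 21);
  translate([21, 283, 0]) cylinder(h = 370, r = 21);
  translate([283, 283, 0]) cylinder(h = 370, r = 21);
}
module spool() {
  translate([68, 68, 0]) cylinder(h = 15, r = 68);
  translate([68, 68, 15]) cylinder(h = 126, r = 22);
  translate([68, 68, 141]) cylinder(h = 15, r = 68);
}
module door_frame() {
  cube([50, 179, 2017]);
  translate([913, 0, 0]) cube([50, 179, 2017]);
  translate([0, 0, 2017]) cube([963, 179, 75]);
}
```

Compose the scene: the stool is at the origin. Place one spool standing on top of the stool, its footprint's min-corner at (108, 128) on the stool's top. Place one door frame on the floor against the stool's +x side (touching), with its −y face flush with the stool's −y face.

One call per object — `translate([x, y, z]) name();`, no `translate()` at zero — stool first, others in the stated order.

stool();
translate([108, 128, 395]) spool();
translate([304, 0, 0]) door_frame();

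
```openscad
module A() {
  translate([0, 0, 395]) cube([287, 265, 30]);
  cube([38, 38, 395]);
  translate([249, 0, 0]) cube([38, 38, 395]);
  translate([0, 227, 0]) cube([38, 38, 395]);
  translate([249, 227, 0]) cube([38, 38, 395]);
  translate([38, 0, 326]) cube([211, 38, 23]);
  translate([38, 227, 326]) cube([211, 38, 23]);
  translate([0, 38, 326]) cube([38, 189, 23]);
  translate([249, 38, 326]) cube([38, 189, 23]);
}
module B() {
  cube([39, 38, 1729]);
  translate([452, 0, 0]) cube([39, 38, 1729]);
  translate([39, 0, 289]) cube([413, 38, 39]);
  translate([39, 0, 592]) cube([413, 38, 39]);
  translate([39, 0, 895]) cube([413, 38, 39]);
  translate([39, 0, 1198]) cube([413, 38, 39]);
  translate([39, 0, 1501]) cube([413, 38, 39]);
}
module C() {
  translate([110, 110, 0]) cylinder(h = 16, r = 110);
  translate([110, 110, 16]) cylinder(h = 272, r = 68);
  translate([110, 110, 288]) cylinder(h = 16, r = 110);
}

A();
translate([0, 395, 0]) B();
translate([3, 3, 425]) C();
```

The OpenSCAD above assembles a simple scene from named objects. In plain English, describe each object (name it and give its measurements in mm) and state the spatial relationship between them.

A is a four-legged stool. The seat is a 287×265×30 mm slab whose top surface is at z = 425 mm; four square legs, each 38×38 mm in cross-section, run from the floor (z = 0) to the underside of the seat, each flush with a corner of the seat. Four stretchers, 38 mm wide and 23 mm tall, connect adjacent legs with their undersides at z = 326 mm, each running between the inner faces of the legs it joins and aligned with the legs' outer faces on the other axis.

B is a straight ladder. Two 39×38 mm vertical rails, 1729 mm tall, stand 491 mm apart (outside-to-outside) with their front faces coplanar on the −y side. 5 rungs, each 38 mm deep and 39 mm tall, span between the inner faces of the rails, front faces flush with the rails. The lowest rung's underside is at z = 289 mm and rungs are spaced 303 mm apart (underside to underside).

C is a spool: two coaxial disc flanges of radius 110 mm and thickness 16 mm, joined by a core cylinder of radius 68 mm and height 272 mm. The lower flange rests on z = 0 and the three cylinders share a vertical axis.

The ladder is on the floor beside the stool on its +y side. The spool is on top of the stool.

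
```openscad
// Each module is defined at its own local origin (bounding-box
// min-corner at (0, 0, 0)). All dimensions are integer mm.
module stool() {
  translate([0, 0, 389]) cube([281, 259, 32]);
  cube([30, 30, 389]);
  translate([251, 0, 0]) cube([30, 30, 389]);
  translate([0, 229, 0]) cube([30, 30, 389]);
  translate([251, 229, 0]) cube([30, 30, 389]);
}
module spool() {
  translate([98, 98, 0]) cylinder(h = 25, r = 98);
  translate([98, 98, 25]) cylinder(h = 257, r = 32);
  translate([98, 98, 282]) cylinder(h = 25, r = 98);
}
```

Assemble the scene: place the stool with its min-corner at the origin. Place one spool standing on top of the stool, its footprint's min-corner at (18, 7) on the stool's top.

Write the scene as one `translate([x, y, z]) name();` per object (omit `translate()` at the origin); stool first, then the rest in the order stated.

stool();
translate([18, 7, 421]) spool();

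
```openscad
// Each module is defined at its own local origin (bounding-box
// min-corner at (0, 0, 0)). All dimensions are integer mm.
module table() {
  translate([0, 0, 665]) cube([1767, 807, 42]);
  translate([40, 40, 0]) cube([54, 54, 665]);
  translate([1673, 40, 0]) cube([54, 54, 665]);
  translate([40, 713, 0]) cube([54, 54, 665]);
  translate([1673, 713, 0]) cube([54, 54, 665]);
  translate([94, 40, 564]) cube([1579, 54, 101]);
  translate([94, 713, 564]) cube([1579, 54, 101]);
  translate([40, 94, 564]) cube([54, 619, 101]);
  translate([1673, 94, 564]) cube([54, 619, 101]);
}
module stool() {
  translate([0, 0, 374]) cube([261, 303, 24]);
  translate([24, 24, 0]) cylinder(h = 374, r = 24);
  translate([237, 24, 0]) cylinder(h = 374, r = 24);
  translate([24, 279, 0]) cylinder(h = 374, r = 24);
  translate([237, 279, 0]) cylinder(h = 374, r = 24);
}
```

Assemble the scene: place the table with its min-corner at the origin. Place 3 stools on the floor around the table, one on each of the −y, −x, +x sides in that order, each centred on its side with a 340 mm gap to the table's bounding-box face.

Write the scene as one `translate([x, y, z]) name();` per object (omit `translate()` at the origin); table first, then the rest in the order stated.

table();
translate([753, -643, 0]) stool();
translate([-601, 252, 0]) stool();
translate([2107, 252, 0]) stool();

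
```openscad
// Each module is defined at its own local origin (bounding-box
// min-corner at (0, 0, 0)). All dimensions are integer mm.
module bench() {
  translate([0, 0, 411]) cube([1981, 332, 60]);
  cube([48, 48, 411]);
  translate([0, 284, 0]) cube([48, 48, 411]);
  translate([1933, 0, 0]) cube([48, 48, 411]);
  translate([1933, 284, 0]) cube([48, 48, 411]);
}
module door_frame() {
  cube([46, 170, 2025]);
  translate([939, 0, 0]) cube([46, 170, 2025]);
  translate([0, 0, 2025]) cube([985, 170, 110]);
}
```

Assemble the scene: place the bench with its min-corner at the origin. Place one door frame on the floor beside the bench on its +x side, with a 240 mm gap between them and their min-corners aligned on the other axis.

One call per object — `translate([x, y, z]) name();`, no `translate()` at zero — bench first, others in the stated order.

bench();
translate([2221, 0, 0]) door_frame();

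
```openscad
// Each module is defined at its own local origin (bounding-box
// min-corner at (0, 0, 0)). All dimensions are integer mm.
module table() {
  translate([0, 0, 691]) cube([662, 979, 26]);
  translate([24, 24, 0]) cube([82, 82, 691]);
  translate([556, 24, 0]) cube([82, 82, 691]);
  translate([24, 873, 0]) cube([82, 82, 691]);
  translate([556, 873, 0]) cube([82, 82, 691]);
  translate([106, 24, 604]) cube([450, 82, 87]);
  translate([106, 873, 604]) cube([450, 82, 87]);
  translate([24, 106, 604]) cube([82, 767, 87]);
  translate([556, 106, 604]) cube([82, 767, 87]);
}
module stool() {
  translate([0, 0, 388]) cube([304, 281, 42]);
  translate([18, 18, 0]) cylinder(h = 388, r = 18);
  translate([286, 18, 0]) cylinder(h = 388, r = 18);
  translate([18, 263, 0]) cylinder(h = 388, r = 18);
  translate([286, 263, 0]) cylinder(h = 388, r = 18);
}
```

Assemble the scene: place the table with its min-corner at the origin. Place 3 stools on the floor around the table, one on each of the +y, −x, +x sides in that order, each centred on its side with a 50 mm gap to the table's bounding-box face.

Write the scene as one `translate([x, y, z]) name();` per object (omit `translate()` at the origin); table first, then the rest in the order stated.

table();
translate([179, 1029, 0]) stool();
translate([-354, 349, 0]) stool();
translate([712, 349, 0]) stool();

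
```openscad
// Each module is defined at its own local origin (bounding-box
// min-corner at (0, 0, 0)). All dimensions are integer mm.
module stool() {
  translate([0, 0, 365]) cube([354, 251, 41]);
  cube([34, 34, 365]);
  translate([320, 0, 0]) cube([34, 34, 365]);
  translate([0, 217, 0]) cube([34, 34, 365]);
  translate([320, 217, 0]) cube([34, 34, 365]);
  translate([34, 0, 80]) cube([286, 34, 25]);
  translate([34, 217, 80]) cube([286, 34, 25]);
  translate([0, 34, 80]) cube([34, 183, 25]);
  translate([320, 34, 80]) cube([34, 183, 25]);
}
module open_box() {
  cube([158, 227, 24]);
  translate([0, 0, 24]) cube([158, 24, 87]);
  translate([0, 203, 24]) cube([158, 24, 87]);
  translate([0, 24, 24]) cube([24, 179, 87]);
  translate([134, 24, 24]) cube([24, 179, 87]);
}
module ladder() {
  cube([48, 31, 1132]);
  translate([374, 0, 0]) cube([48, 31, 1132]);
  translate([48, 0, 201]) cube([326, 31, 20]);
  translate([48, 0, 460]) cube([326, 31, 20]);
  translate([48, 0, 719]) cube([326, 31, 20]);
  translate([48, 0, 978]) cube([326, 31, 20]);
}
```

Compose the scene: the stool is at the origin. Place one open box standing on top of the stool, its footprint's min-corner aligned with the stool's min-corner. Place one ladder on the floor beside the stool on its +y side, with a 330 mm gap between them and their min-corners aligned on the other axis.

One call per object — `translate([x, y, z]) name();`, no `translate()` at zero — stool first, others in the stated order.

stool();
translate([0, 0, 406]) open_box();
translate([0, 581, 0]) ladder();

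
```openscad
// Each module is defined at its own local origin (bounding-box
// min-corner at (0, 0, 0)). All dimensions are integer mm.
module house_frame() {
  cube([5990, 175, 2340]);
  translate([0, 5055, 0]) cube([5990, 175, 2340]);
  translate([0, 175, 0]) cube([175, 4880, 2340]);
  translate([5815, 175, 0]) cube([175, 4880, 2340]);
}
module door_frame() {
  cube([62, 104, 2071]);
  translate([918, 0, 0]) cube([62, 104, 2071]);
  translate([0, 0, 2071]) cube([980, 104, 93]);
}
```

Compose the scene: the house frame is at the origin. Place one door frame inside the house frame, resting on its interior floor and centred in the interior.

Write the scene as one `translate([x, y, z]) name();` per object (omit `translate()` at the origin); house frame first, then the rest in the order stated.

house_frame();
translate([2505, 2563, 0]) door_frame();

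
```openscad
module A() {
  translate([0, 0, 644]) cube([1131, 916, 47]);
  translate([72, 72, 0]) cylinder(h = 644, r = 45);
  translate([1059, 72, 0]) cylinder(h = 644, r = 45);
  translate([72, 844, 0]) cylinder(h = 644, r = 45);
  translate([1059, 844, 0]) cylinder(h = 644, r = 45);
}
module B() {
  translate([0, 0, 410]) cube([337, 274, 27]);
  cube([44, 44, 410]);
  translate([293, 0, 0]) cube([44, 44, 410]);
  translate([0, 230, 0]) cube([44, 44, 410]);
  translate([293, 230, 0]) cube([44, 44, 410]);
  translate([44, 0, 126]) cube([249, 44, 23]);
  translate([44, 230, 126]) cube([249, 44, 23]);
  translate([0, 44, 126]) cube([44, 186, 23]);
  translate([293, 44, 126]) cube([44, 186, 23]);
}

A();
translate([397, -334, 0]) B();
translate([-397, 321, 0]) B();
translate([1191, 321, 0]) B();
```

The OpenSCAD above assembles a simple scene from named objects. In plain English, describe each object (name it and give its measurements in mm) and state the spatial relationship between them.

A is a table: top 1131 mm (x) × 916 mm (y), 47 mm thick, upper face at z = 691 mm, on four round legs of 90 mm diameter, each leg's bounding box inset 27 mm from the nearest pair of top edges, running from z = 0 to the bottom of the top.

B is a four-legged stool. The seat is a 337×274×27 mm slab whose top surface is at z = 437 mm; four square legs, each 44×44 mm in cross-section, run from the floor (z = 0) to the underside of the seat, each flush with a corner of the seat. Four stretchers, 44 mm wide and 23 mm tall, connect adjacent legs with their undersides at z = 126 mm, each running between the inner faces of the legs it joins and aligned with the legs' outer faces on the other axis.

Three stools sit around the table at the −y, −x, +x sides.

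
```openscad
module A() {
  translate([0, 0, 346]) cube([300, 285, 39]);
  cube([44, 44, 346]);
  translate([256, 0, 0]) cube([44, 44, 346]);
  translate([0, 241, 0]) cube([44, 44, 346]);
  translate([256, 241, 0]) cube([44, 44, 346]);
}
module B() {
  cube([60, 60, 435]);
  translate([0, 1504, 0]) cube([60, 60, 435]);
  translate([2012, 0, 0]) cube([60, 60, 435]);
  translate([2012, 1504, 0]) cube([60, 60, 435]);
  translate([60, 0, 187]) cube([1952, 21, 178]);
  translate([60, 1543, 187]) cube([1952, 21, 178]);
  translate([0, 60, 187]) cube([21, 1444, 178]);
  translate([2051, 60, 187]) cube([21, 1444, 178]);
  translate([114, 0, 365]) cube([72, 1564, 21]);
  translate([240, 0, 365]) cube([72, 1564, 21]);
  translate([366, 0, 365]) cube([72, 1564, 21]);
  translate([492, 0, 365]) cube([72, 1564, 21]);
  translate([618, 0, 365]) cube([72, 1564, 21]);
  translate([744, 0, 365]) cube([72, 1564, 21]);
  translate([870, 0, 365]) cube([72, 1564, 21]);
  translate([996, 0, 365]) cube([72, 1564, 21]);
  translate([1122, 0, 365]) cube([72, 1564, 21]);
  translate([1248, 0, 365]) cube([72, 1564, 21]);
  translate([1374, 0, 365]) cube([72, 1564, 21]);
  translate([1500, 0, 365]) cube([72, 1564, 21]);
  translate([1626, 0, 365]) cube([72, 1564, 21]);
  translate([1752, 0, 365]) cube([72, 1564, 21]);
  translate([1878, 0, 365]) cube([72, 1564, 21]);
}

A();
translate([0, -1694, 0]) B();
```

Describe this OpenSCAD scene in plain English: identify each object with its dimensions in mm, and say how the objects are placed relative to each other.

A is a four-legged stool. The seat is 300×285 mm, 39 mm thick, top at z = 385 mm. It stands on four square legs, each 44×44 mm in cross-section, from z = 0 to the seat underside, each flush with a corner of the seat.

B is a bed frame 2072 mm long (x) by 1564 mm wide (y). Four 60×60 mm corner posts, 435 mm tall, at the corners of the footprint. Four rails of 21 mm thickness and 178 mm height run between adjacent posts with their undersides at z = 187 mm, their outer faces flush with the outside of the frame (the two x-running rails run between the posts' inner faces; the two y-running rails run between the posts' inner faces). 15 slats, each 72 mm wide (x) and 21 mm thick, lie across the top of the two x-running rails, running the full 1564 mm width of the frame in y; the slats are evenly spaced along x between the inner faces of the end posts with equal gaps (rounded down to the nearest mm) at the −x end and between each pair — any rounding remainder accumulates at the +x end.

The bed frame is on the floor beside the stool on its −y side.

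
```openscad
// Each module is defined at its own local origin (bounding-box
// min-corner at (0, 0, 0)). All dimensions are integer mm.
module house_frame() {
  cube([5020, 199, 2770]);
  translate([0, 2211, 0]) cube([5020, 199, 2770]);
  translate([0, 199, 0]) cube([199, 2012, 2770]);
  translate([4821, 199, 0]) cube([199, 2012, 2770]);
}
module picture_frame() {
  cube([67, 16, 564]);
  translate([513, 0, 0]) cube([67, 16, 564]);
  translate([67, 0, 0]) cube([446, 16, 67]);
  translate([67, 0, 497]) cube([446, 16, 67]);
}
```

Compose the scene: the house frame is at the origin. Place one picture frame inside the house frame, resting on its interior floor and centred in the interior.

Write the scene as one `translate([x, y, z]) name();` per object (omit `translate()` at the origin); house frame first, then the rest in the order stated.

house_frame();
translate([2220, 1197, 0]) picture_frame();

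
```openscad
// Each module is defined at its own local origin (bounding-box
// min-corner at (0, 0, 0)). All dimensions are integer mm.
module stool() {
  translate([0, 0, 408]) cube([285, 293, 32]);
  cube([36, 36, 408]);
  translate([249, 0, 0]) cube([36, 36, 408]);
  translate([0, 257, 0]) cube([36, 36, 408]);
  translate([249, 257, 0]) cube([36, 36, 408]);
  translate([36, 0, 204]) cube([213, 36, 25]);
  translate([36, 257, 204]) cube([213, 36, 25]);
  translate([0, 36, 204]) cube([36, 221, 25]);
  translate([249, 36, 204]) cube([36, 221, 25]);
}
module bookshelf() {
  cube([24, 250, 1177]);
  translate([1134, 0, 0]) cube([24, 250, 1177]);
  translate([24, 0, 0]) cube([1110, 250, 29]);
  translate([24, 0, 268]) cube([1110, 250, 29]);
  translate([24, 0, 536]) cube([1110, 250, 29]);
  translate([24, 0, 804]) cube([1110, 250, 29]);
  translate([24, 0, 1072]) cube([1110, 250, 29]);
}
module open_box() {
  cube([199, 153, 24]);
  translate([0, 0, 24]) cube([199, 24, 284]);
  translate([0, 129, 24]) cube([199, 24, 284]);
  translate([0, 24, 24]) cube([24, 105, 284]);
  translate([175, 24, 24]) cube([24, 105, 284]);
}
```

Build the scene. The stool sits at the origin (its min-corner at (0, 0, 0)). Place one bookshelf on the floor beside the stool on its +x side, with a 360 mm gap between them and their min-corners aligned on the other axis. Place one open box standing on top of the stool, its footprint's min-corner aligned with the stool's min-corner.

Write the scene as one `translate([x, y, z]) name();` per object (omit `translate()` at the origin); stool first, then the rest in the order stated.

stool();
translate([645, 0, 0]) bookshelf();
translate([0, 0, 440]) open_box();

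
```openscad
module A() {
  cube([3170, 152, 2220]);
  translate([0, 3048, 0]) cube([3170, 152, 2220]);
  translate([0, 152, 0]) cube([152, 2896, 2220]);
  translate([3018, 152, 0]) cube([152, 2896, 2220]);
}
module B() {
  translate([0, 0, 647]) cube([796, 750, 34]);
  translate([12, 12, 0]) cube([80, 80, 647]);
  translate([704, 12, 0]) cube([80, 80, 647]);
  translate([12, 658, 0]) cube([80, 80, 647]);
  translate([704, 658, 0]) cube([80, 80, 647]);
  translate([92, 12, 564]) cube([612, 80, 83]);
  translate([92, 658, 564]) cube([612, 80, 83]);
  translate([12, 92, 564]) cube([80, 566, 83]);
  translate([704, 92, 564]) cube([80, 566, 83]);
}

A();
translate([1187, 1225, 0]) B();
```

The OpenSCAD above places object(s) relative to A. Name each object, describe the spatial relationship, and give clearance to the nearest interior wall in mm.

Clearances: x = 1035, y = 1073; minimum 1035 mm.

A is a house frame. B is a table. The table sits inside the house frame, centred. The clearance to the nearest interior wall is 1035 mm.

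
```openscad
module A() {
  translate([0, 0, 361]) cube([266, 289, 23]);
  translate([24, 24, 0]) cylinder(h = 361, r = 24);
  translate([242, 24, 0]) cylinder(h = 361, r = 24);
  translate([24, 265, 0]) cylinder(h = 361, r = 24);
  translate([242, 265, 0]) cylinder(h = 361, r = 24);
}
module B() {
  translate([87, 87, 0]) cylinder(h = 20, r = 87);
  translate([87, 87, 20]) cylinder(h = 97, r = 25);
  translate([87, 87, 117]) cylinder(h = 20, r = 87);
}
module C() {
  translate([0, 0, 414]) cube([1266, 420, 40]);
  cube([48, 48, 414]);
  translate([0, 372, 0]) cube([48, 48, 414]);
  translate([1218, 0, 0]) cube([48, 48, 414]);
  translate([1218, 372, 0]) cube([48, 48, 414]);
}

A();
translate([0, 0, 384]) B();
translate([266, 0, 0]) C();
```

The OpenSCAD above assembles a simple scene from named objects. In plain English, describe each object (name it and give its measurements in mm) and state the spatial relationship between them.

A is a simple wooden stool: a rectangular seat 266 mm (x) by 289 mm (y), 23 mm thick, top face at z = 384 mm, on four round legs, each 48 mm in diameter. The legs rest on z = 0, each leg's axis is inset half a diameter from the nearest pair of seat edges (so the leg's bounding box is flush with the corner).

B is a spool: two coaxial disc flanges of radius 87 mm and thickness 20 mm, joined by a core cylinder of radius 25 mm and height 97 mm. The lower flange rests on z = 0 and the three cylinders share a vertical axis.

C is a long wooden bench with a 1266 mm (x) × 420 mm (y) seat, 40 mm thick, its top surface 454 mm above the floor. Four 48 mm square legs at the seat corners, flush with the edges, run from z = 0 to the seat underside.

The spool is on top of the stool. The bench is against the stool's +x side, with their −y faces flush.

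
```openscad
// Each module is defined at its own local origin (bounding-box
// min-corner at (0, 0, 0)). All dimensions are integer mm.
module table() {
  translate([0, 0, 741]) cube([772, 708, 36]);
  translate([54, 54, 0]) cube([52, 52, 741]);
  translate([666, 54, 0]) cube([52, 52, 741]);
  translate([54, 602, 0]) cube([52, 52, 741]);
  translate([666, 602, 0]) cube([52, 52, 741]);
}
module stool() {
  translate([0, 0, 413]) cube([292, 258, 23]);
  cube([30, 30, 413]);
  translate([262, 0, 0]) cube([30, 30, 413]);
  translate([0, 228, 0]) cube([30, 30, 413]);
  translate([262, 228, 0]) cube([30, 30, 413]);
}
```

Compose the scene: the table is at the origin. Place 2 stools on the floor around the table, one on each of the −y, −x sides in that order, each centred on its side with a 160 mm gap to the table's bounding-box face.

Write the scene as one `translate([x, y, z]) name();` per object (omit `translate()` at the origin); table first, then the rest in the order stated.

table();
translate([240, -418, 0]) stool();
translate([-452, 225, 0]) stool();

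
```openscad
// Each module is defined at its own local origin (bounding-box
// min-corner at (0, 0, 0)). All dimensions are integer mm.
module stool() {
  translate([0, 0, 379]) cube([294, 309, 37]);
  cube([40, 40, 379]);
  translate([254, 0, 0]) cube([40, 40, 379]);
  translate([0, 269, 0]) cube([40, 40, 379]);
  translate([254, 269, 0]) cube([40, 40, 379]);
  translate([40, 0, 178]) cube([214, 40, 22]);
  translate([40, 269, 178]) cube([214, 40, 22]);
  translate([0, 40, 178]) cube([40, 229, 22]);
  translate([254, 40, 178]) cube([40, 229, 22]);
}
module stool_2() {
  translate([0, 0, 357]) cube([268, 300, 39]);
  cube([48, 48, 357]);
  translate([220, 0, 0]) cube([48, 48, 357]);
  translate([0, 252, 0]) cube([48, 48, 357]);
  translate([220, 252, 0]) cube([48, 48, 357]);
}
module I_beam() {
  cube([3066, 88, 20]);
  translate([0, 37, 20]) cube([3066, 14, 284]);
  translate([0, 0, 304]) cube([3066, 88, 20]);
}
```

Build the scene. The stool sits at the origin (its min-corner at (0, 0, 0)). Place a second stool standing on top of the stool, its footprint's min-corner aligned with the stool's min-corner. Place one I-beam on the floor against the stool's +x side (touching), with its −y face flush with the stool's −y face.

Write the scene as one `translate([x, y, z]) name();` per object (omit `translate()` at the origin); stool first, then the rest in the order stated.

stool();
translate([0, 0, 416]) stool_2();
translate([294, 0, 0]) I_beam();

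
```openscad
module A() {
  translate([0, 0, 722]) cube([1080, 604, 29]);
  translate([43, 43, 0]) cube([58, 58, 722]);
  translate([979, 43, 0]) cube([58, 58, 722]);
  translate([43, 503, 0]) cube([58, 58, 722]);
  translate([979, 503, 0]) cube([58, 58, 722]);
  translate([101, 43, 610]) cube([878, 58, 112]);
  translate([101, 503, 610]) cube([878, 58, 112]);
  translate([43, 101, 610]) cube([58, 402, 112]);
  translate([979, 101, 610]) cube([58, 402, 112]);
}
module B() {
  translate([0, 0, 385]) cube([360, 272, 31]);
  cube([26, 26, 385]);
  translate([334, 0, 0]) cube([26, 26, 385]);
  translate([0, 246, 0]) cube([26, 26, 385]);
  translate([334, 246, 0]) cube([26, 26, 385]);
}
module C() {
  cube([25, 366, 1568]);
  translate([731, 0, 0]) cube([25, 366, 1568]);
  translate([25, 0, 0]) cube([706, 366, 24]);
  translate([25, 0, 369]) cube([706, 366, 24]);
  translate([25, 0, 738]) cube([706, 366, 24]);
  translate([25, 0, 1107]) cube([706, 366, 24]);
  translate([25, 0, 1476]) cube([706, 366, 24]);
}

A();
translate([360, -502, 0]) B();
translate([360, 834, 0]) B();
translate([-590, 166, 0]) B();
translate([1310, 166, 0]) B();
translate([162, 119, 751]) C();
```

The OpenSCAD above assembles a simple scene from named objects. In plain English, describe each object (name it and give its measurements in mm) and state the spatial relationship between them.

A is a rectangular dining table. The top is 1080×604×29 mm with its upper surface at z = 751 mm. It stands on four 58×58 mm square legs, each inset 43 mm from the nearest pair of top edges, running from the floor to the underside of the top. Four apron rails, 58 mm thick and 112 mm tall, run between adjacent legs with their top edges flush with the underside of the top and their outer faces flush with the legs' outer faces.

B is a four-legged stool. The seat is a 360×272×31 mm slab whose top surface is at z = 416 mm; four square legs, each 26×26 mm in cross-section, run from the floor (z = 0) to the underside of the seat, each flush with a corner of the seat.

C is an open bookshelf. Two side panels, each 25 mm thick, 366 mm deep and 1568 mm tall, stand 756 mm apart (outside-to-outside). Between them sit 5 shelves, each 24 mm thick and 366 mm deep, spanning the full gap between the sides. The bottom shelf rests on the floor (its underside at z = 0) and the clear gap between one shelf's top and the next shelf's underside is 345 mm.

Four stools sit around the table at the −y, +y, −x, +x sides. The bookshelf is on top of the table, centred.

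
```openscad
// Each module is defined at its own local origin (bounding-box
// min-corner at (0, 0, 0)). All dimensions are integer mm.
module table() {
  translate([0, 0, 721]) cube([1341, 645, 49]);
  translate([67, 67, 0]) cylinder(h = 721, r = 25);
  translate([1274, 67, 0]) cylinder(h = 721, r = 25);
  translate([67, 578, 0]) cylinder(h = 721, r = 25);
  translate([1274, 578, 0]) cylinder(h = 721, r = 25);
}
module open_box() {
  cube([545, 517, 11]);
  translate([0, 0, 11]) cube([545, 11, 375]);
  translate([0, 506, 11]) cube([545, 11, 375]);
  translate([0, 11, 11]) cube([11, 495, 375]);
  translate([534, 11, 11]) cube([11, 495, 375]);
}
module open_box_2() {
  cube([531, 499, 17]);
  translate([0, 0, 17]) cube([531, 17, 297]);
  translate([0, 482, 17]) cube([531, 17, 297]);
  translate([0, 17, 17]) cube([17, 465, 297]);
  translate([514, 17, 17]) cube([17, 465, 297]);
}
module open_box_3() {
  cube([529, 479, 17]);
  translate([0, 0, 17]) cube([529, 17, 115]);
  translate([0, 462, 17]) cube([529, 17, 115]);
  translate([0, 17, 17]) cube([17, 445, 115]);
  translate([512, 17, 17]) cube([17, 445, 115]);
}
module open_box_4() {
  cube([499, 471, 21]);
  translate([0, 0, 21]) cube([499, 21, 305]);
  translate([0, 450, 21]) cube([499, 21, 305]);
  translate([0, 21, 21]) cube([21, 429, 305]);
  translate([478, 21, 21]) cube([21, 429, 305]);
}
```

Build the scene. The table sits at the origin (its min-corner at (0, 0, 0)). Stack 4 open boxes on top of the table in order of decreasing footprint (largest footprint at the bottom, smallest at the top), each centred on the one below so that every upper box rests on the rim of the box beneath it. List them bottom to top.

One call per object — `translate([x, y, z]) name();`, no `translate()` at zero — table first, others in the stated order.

table();
translate([398, 64, 770]) open_box();
translate([405, 73, 1156]) open_box_2();
translate([406, 83, 1470]) open_box_3();
translate([421, 87, 1602]) open_box_4();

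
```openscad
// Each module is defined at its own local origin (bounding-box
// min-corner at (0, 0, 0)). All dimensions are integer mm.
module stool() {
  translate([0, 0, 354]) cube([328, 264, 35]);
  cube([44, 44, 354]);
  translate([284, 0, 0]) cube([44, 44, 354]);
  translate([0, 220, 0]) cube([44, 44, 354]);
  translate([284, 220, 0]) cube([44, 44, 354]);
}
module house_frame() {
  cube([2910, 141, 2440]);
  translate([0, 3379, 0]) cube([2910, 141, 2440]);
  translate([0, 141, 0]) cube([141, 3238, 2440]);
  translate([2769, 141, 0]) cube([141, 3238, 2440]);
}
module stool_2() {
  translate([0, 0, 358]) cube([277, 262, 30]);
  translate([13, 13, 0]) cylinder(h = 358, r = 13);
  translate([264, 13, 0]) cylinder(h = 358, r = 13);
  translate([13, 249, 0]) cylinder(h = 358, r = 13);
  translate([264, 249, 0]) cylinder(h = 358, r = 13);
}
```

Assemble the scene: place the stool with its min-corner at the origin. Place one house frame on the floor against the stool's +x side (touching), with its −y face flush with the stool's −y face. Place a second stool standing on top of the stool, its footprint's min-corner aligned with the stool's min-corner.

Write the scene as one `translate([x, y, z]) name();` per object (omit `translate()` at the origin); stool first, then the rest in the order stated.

stool();
translate([328, 0, 0]) house_frame();
translate([0, 0, 389]) stool_2();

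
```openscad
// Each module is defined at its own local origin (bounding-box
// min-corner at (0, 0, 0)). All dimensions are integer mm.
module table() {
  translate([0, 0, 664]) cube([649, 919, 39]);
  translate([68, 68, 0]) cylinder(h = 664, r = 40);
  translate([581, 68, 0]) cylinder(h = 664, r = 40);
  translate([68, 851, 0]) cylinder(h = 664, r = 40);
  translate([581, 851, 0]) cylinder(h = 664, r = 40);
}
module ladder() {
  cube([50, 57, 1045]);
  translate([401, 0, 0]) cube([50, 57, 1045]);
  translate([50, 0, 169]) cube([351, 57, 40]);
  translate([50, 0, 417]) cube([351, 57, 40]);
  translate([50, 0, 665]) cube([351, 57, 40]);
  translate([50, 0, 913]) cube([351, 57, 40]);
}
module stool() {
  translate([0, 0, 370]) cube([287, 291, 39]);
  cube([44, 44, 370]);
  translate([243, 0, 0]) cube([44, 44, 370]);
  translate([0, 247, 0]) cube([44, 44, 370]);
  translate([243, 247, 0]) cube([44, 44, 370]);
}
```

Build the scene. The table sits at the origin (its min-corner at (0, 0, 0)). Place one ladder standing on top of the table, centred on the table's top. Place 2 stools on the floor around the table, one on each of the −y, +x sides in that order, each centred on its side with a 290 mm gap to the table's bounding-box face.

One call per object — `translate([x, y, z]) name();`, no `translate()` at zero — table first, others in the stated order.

table();
translate([99, 431, 703]) ladder();
translate([181, -581, 0]) stool();
translate([939, 314, 0]) stool();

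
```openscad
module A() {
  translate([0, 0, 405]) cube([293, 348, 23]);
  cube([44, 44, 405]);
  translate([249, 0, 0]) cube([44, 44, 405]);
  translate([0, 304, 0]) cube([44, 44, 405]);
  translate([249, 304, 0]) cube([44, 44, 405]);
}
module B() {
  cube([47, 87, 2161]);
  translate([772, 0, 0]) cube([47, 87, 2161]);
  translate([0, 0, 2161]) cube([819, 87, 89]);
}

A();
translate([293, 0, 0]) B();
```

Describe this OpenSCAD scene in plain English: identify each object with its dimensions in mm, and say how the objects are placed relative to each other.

A is a four-legged stool. The seat is 293×348 mm, 23 mm thick, top at z = 428 mm. It stands on four square legs, each 44×44 mm in cross-section, from z = 0 to the seat underside, each flush with a corner of the seat.

B is a door frame. The clear opening is 725 mm wide and 2161 mm high. Two 47 mm wide jambs, 87 mm deep, stand either side of the opening from the floor to the top of the opening. A 89 mm thick head sits across the top of both jambs, spanning the full outside width of the frame.

The door frame is against the stool's +x side, with their −y faces flush.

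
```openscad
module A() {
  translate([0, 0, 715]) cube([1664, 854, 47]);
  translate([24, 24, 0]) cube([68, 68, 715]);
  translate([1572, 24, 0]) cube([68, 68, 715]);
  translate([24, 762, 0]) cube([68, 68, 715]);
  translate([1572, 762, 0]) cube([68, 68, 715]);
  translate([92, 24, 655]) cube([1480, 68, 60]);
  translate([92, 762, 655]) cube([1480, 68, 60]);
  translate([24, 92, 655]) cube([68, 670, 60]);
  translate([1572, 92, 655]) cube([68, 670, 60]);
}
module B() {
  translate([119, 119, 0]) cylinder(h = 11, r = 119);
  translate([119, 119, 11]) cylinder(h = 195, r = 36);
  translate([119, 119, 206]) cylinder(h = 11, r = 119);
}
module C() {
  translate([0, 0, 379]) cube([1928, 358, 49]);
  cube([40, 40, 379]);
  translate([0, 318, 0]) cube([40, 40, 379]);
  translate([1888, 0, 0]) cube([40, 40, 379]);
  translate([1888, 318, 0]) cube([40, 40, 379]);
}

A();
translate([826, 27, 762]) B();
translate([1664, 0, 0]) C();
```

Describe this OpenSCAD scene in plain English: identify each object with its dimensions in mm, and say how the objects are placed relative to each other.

A is a table: top 1664 mm (x) × 854 mm (y), 47 mm thick, upper face at z = 762 mm, on four 68×68 mm square legs, each inset 24 mm from the nearest pair of top edges, running from z = 0 to the bottom of the top. Four apron rails, 68 mm thick and 60 mm tall, run between adjacent legs with their top edges flush with the underside of the top and their outer faces flush with the legs' outer faces.

B is a spool: two coaxial disc flanges of radius 119 mm and thickness 11 mm, joined by a core cylinder of radius 36 mm and height 195 mm. The lower flange rests on z = 0 and the three cylinders share a vertical axis.

C is a long wooden bench with a 1928 mm (x) × 358 mm (y) seat, 49 mm thick, its top surface 428 mm above the floor. Four 40 mm square legs at the seat corners, flush with the edges, run from z = 0 to the seat underside.

The spool is on top of the table. The bench is against the table's +x side, with their −y faces flush.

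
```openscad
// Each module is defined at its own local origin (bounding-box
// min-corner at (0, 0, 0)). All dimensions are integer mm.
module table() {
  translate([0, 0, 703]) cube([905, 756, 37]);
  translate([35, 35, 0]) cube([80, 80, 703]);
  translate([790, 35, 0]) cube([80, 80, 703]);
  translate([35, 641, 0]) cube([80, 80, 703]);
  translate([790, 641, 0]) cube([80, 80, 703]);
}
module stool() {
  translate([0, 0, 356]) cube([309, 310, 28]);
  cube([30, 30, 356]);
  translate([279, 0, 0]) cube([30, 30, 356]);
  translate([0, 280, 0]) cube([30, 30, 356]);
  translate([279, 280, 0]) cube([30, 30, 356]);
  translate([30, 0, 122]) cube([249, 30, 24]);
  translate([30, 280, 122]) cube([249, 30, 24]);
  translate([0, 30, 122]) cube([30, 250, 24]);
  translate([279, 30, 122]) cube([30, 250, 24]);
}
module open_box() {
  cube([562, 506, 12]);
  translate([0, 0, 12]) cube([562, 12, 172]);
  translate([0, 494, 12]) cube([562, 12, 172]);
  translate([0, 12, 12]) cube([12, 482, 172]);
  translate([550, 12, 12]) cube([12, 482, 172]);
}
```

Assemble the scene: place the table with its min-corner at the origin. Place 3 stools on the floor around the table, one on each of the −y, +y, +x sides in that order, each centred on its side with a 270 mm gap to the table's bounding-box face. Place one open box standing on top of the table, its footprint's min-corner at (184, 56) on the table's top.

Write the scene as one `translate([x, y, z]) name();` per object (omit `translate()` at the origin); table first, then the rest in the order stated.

table();
translate([298, -580, 0]) stool();
translate([298, 1026, 0]) stool();
translate([1175, 223, 0]) stool();
translate([184, 56, 740]) open_box();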